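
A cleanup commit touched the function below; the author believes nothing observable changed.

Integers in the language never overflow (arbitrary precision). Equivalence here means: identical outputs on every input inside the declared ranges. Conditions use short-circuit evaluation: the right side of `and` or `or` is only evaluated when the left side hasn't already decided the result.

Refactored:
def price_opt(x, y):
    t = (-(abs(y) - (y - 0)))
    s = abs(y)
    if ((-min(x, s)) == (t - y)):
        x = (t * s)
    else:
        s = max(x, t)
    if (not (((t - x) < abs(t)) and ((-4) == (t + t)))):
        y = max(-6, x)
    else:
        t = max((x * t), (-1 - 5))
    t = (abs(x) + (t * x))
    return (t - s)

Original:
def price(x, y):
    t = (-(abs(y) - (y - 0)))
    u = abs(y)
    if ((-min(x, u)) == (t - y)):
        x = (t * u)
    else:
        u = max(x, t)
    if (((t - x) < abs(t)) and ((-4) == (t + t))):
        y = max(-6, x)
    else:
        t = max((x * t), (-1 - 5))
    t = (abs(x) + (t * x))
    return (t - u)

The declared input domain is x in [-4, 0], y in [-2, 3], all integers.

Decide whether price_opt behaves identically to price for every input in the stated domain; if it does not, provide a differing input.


At x=-4, y=-2: price gives -56, price_opt gives 24.
verdict: not equivalent; witness: x=-4, y=-2


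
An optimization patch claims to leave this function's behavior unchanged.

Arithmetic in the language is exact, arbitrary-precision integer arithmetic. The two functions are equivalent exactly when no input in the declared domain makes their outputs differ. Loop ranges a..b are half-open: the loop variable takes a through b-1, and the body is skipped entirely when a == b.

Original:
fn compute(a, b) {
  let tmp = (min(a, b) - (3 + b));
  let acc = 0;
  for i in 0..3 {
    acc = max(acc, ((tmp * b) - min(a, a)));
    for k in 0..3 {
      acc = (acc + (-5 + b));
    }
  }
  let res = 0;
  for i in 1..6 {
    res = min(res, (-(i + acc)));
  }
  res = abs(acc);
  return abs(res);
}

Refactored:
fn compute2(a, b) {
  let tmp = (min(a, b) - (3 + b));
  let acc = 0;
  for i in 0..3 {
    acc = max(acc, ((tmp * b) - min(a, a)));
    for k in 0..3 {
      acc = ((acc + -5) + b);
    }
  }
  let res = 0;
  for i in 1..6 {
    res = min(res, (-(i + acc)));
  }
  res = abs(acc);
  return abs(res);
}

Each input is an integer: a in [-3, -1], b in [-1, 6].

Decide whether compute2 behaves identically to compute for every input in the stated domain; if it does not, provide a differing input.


Equivalent — the differences include same computation, different form, yet no declared input distinguishes the two.
As a probe, take a=-3, b=3: compute runs tmp = -9; acc = 0; [i=0]; acc = 0; [k=0]; acc = -2; [k=1]; acc = -4; [k=2]; acc = -6; [i=1]; acc = -6; [k=0]; acc = -8; [k=1]; acc = -10; [k=2]; acc = -12; [i=2]; acc = -12; [k=0]; acc = -14; [k=1]; acc = -16; [k=2]; acc = -18; res = 0; [i=1]; res = 0; [i=2]; res = 0; [i=3]; res = 0; [i=4]; res = 0; [i=5]; res = 0; res = 18; return 18; compute2 runs tmp = -9; acc = 0; [i=0]; acc = 0; [k=0]; acc = -2; [k=1]; acc = -4; [k=2]; acc = -6; [i=1]; acc = -6; [k=0]; acc = -8; [k=1]; acc = -10; [k=2]; acc = -12; [i=2]; acc = -12; [k=0]; acc = -14; [k=1]; acc = -16; [k=2]; acc = -18; res = 0; [i=1]; res = 0; [i=2]; res = 0; [i=3]; res = 0; [i=4]; res = 0; [i=5]; res = 0; res = 18; return 18; both end at 18.
Checked all 24 inputs in the declared domain: the outputs agree on every one.
verdict: equivalent


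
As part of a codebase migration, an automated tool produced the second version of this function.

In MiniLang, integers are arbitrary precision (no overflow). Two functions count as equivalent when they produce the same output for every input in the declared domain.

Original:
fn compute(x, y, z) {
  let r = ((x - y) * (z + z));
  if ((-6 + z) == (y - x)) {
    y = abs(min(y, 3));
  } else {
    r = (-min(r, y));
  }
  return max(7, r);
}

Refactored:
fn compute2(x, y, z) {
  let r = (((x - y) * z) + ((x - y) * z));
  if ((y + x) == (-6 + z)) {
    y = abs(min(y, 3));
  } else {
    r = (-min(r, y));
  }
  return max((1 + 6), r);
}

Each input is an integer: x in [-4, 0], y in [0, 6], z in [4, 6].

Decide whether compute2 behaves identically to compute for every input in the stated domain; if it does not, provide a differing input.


Try x=-4, y=2, z=4.
compute: r=-48, then ((-6 + z) == (y - x)) is false, then r=48, then returns 48
compute2: r=-48, then ((y + x) == (-6 + z)) is true, then y=2, then returns 7
48 against 7: the behavior changed.
verdict: not equivalent; witness: x=-4, y=2, z=4


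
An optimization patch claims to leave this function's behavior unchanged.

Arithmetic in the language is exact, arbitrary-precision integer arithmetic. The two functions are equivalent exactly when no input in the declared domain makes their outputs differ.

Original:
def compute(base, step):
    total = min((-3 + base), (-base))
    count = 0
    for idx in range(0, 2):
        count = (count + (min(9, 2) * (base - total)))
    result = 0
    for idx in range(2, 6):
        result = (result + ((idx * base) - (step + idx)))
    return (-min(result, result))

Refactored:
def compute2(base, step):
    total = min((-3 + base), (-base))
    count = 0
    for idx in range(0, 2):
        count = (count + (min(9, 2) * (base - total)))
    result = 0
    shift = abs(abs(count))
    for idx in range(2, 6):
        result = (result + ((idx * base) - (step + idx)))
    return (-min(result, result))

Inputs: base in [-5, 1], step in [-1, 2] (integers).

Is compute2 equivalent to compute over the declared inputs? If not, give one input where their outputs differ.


Equivalent — the differences include min/max/abs usage differs, and statement counts differ, and local variable names differ, yet no declared input distinguishes the two.
Tracing base=-1, step=1: compute: total becomes -4; next count becomes 0; next at idx=0:; next count becomes 6; next at idx=1:; next count becomes 12; next result becomes 0; next at idx=2:; next result becomes -5; next at idx=3:; next result becomes -12; next at idx=4:; next result becomes -21; next at idx=5:; next result becomes -32; next final value 32 | compute2: total becomes -4; next count becomes 0; next at idx=0:; next count becomes 6; next at idx=1:; next count becomes 12; next result becomes 0; next shift becomes 12; next at idx=2:; next result becomes -5; next at idx=3:; next result becomes -12; next at idx=4:; next result becomes -21; next at idx=5:; next result becomes -32; next final value 32 — matching result 32.
Every one of the 28 inputs gives matching results.
verdict: equivalent


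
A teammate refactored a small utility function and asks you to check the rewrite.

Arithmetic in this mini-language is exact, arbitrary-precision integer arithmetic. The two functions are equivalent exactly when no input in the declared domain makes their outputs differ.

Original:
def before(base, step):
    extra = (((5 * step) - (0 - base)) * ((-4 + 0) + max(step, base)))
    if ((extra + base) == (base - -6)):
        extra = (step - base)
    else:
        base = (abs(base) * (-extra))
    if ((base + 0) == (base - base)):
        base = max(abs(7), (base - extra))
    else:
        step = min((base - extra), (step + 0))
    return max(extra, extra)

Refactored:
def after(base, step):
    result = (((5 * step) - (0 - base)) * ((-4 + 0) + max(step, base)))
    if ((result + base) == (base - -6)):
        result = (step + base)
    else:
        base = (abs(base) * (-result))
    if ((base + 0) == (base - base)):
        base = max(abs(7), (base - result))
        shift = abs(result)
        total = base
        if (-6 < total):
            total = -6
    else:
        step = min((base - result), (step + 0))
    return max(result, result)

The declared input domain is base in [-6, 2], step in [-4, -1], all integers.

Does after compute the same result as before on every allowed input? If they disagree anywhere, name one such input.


Not equivalent: base=2, step=-1 separates them (-3 vs 1).
before: extra=6, then ((extra + base) == (base - -6)) is true, then extra=-3, then ((base + 0) == (base - base)) is false, then step=-1, then returns -3
after: result=6, then ((result + base) == (base - -6)) is true, then result=1, then ((base + 0) == (base - base)) is false, then step=-1, then returns 1
verdict: not equivalent; witness: base=2, step=-1


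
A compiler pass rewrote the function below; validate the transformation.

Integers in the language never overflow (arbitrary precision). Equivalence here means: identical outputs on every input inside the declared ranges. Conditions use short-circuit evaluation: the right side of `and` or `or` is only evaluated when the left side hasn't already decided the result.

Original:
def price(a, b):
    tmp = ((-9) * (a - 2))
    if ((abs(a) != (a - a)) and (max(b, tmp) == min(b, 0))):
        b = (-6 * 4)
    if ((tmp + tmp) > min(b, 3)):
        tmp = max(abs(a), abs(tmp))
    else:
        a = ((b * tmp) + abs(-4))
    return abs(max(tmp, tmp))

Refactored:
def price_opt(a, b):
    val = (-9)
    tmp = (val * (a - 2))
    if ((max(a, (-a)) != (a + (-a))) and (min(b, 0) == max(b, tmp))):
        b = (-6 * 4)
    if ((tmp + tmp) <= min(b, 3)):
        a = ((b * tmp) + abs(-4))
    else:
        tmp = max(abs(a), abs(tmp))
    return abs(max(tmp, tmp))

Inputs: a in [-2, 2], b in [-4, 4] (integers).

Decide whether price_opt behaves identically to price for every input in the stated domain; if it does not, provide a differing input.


The two versions differ — the changes include local variable names differ; min/max/abs usage differs; arithmetic usage differs; statement counts differ; comparison usage differs.
One worked example (a=1, b=-2) — price: tmp=9, then ((abs(a) != (a - a)) and (max(b, tmp) == min(b, 0))) is false, then ((tmp + tmp) > min(b, 3)) is true, then tmp=9, then returns 9; price_opt: val=-9, then tmp=9, then ((max(a, (-a)) != (a + (-a))) and (min(b, 0) == max(b, tmp))) is false, then ((tmp + tmp) <= min(b, 3)) is false, then tmp=9, then returns 9; agreement on 9.
An exhaustive pass over the 45 declared inputs shows identical outputs.
verdict: equivalent


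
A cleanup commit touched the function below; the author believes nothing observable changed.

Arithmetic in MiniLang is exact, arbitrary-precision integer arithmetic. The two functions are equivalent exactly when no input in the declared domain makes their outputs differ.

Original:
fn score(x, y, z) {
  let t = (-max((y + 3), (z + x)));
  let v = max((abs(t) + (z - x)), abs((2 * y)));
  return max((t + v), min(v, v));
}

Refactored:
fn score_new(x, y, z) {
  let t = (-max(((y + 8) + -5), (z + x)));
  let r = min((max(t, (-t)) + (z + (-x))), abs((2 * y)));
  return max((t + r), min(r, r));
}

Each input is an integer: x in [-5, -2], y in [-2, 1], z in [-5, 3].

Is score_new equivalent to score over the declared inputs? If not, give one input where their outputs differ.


Consider the input x=-5, y=-2, z=-5.
score: t becomes -1; next v becomes 4; next final value 4
score_new: t becomes -1; next r becomes 1; next final value 1
4 vs 1 — the two versions disagree here.
verdict: not equivalent; witness: x=-5, y=-2, z=-5


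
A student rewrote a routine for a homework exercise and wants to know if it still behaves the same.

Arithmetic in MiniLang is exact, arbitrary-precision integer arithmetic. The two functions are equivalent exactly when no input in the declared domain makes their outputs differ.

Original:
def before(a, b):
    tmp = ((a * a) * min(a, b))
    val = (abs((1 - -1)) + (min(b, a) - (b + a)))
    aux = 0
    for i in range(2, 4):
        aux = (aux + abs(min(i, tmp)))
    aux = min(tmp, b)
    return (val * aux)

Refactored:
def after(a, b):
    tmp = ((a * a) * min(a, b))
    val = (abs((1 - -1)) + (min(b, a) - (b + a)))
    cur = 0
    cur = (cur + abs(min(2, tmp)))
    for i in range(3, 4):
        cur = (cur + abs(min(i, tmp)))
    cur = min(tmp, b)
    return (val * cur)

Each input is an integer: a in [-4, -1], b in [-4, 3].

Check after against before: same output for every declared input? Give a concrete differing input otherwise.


This is a faithful refactor — loop structure differs, constant usage differs, min/max/abs usage differs, arithmetic usage differs, local variable names differ, statement counts differ, but the computed results match everywhere.
One worked example (a=-3, b=0) — before: tmp := -27 | val := 2 | aux := 0 | iter i=2: | aux := 27 | iter i=3: | aux := 54 | aux := -27 | result -54; after: tmp := -27 | val := 2 | cur := 0 | cur := 27 | iter i=3: | cur := 54 | cur := -27 | result -54; agreement on -54.
Checked all 32 inputs in the declared domain: the outputs agree on every one.
verdict: equivalent


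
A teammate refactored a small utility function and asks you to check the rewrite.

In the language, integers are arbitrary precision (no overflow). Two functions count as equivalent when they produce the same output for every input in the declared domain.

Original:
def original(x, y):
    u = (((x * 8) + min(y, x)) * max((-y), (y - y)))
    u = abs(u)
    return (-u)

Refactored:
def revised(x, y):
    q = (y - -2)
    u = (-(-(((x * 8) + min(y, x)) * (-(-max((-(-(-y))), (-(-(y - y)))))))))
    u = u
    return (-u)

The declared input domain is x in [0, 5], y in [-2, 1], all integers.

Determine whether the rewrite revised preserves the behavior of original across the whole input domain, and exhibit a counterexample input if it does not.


Not equivalent: x=0, y=-2 separates them (-4 vs 4).
original: u := -4 | u := 4 | result -4
revised: q := 0 | u := -4 | u := -4 | result 4
verdict: not equivalent; witness: x=0, y=-2


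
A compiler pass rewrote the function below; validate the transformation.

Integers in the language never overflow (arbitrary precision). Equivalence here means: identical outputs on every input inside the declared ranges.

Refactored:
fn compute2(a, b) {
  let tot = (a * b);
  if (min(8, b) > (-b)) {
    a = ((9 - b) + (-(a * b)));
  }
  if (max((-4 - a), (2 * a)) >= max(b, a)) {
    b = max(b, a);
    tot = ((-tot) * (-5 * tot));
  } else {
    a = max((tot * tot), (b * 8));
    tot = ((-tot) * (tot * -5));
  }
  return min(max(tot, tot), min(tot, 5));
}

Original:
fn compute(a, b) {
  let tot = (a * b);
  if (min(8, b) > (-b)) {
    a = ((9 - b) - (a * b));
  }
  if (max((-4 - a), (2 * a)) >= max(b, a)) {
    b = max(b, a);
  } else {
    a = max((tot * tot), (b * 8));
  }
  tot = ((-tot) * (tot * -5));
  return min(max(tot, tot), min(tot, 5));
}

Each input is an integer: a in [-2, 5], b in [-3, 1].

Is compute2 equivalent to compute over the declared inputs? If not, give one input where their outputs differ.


Although constant usage differs; also statement counts differ; also arithmetic usage differs, 40/40 inputs agree.
verdict: equivalent


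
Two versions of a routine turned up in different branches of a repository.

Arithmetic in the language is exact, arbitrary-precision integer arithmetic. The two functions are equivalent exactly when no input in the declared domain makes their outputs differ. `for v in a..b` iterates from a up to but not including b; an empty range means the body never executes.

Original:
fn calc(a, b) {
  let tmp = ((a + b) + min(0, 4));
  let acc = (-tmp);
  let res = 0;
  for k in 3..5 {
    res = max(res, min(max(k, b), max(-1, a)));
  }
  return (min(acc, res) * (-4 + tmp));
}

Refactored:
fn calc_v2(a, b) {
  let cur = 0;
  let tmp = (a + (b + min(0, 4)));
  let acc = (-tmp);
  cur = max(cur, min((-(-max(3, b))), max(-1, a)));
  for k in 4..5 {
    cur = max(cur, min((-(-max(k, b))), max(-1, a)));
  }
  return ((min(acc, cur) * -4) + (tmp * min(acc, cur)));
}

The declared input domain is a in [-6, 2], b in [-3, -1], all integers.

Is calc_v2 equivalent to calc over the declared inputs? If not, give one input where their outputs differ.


Changes here: statement counts differ; and local variable names differ; and min/max/abs usage differs; and constant usage differs; and loop structure differs; and arithmetic usage differs; the full 27-point sweep finds no disagreement.
verdict: equivalent


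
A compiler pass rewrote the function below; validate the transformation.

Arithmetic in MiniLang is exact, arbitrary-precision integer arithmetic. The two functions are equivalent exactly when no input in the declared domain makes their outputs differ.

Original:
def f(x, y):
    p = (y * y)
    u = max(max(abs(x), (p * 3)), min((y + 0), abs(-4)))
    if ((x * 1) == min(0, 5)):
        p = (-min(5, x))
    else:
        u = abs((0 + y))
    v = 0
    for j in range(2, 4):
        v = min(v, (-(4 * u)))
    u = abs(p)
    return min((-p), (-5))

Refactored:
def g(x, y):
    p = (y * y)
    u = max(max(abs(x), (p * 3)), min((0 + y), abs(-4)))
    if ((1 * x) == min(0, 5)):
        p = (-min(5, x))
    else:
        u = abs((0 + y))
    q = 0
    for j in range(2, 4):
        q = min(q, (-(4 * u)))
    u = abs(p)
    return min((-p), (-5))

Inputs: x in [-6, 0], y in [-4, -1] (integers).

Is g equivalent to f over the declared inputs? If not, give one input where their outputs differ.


Behavior is preserved: although local variable names differ, the outputs never diverge.
Spot check at x=-1, y=-3 — f: p becomes 9; next u becomes 27; next ((x * 1) == min(0, 5)) evaluates to false; next u becomes 3; next v becomes 0; next at j=2:; next v becomes -12; next at j=3:; next v becomes -12; next u becomes 9; next final value -9. g: p becomes 9; next u becomes 27; next ((1 * x) == min(0, 5)) evaluates to false; next u becomes 3; next q becomes 0; next at j=2:; next q becomes -12; next at j=3:; next q becomes -12; next u becomes 9; next final value -9. Both give -9.
Across all 28 domain points the two functions coincide.
verdict: equivalent


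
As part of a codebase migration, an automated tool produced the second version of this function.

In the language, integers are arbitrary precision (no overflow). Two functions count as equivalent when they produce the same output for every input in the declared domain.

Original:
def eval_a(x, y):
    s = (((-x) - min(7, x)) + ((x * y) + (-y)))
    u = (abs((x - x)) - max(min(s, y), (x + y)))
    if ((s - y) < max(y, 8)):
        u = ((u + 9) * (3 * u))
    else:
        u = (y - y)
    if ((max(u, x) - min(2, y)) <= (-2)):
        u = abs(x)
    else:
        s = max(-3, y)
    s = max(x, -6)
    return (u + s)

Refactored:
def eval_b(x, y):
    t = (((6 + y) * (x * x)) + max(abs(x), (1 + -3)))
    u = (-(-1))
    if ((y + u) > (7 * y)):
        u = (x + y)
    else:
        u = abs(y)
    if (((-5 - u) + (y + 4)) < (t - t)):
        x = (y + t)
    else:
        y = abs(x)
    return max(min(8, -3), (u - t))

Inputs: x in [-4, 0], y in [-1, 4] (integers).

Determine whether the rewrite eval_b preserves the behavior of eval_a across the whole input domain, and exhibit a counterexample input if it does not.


There is a counterexample at x=-4, y=-1: -4 on one side, -3 on the other.
eval_a: s=13, then u=1, then ((s - y) < max(y, 8)) is false, then u=0, then ((max(u, x) - min(2, y)) <= (-2)) is false, then s=-1, then s=-4, then returns -4
eval_b: t=84, then u=1, then ((y + u) > (7 * y)) is true, then u=-5, then (((-5 - u) + (y + 4)) < (t - t)) is false, then y=4, then returns -3
verdict: not equivalent; witness: x=-4, y=-1


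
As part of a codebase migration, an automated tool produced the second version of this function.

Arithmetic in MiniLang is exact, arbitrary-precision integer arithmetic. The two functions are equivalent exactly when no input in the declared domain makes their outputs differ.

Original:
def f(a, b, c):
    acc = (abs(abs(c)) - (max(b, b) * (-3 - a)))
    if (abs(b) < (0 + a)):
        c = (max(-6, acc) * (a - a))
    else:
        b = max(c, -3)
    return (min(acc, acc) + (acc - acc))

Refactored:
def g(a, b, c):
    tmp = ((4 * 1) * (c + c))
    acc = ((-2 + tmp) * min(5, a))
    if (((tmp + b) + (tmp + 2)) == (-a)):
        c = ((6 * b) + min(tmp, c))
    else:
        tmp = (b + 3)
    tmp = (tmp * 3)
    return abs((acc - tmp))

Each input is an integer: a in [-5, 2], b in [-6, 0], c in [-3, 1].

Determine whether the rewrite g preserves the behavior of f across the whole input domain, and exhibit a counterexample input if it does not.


Try a=-5, b=-6, c=-3.
f: acc := 15 | (abs(b) < (0 + a)): false | b := -3 | result 15
g: tmp := -24 | acc := 130 | (((tmp + b) + (tmp + 2)) == (-a)): false | tmp := -3 | tmp := -9 | result 139
15 != 139, so the rewrite changes behavior.
verdict: not equivalent; witness: a=-5, b=-6, c=-3


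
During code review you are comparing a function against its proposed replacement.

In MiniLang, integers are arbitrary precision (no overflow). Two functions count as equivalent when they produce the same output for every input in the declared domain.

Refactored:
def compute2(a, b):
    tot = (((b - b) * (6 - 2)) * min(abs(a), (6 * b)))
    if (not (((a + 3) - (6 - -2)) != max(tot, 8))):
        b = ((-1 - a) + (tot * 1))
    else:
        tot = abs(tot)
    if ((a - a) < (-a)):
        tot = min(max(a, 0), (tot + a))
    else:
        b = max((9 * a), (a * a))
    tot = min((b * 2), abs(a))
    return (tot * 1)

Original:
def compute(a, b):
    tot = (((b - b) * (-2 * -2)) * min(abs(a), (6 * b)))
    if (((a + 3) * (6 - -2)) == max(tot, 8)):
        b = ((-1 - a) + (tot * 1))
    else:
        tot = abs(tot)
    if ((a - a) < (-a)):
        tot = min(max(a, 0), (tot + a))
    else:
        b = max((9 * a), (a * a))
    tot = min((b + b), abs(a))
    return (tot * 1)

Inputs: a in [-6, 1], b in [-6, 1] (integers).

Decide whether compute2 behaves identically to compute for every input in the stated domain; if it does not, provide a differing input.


There is a counterexample at a=-2, b=-6: 2 on one side, -12 on the other.
compute: tot=0, then (((a + 3) * (6 - -2)) == max(tot, 8)) is true, then b=1, then ((a - a) < (-a)) is true, then tot=-2, then tot=2, then returns 2
compute2: tot=0, then (not (((a + 3) - (6 - -2)) != max(tot, 8))) is false, then tot=0, then ((a - a) < (-a)) is true, then tot=-2, then tot=-12, then returns -12
verdict: not equivalent; witness: a=-2, b=-6


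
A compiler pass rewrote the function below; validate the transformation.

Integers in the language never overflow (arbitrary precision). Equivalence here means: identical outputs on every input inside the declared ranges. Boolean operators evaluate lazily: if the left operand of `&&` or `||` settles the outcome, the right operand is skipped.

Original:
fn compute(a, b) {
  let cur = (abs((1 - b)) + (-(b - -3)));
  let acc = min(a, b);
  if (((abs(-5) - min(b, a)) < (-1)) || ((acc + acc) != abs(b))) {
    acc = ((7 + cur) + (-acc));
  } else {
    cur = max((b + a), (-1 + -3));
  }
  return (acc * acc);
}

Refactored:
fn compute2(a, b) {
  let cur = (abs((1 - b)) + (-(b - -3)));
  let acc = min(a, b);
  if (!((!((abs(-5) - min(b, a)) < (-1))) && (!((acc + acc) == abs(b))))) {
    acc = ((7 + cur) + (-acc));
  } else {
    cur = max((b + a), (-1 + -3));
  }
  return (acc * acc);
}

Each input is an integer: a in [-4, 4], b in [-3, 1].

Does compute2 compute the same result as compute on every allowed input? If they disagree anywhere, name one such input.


Run the pair on a=-4, b=-3.
compute: cur = 4; acc = -4; (((abs(-5) - min(b, a)) < (-1)) || ((acc + acc) != abs(b))) -> true; acc = 15; return 225
compute2: cur = 4; acc = -4; (!((!((abs(-5) - min(b, a)) < (-1))) && (!((acc + acc) == abs(b))))) -> false; cur = -4; return 16
225 against 16: the behavior changed.
verdict: not equivalent; witness: a=-4, b=-3


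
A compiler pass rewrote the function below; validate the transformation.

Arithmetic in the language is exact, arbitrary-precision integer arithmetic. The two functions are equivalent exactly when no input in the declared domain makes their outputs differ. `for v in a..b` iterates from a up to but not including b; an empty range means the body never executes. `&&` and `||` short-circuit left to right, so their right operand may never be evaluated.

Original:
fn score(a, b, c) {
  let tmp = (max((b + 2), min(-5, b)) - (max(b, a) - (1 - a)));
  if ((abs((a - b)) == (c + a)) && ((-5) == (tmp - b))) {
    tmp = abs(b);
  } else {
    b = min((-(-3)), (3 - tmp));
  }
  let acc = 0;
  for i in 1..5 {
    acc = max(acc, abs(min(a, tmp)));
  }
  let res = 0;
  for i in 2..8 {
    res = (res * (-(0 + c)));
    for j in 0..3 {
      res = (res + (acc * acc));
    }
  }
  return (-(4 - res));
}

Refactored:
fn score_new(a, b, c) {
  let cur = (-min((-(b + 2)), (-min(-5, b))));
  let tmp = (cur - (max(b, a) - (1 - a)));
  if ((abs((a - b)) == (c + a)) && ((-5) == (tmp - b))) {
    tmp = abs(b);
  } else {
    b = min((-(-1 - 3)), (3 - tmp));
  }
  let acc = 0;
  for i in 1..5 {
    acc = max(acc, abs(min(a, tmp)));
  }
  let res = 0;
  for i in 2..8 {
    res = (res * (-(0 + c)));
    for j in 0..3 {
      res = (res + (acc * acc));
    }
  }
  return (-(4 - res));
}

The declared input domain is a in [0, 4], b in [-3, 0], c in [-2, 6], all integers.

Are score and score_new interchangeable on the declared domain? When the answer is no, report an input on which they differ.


One difference looks behavioral, but it never changes the outcome for any declared input; all 180 inputs agree.
verdict: equivalent


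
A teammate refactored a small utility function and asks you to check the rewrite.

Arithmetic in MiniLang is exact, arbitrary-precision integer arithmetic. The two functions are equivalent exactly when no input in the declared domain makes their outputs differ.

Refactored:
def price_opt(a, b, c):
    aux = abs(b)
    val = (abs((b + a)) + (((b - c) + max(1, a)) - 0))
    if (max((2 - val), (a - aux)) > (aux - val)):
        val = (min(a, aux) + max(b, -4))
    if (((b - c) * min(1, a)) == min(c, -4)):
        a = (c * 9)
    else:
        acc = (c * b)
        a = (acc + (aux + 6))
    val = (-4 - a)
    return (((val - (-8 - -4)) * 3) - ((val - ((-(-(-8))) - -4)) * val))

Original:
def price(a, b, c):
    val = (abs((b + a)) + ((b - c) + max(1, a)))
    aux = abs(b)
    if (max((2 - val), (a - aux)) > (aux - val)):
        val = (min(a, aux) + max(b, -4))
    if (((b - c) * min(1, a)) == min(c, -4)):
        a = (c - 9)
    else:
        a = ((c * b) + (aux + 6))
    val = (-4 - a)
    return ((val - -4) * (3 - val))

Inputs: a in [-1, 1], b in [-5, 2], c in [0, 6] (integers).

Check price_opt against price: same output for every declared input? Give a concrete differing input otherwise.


The rewrite breaks on a=1, b=-4, c=0, where the results are -18 and 0.
price: val := 0 | aux := 4 | (max((2 - val), (a - aux)) > (aux - val)): false | (((b - c) * min(1, a)) == min(c, -4)): true | a := -9 | val := 5 | result -18
price_opt: aux := 4 | val := 0 | (max((2 - val), (a - aux)) > (aux - val)): false | (((b - c) * min(1, a)) == min(c, -4)): true | a := 0 | val := -4 | result 0
verdict: not equivalent; witness: a=1, b=-4, c=0


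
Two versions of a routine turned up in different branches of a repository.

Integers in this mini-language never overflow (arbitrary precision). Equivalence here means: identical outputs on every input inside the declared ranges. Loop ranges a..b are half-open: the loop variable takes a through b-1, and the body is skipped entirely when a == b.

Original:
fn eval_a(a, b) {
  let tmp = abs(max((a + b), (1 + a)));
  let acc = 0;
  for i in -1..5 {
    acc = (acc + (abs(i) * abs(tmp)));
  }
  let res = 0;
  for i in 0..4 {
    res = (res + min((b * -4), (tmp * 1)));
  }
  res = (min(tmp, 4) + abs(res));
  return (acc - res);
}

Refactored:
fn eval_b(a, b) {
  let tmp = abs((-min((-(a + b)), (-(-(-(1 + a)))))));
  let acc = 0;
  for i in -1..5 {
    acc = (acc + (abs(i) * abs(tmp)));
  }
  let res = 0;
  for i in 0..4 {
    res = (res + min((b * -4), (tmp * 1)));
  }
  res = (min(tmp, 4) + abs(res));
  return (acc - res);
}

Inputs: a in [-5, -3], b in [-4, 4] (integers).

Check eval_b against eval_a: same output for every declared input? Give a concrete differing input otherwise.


The two are interchangeable: min/max/abs usage differs, and every declared input agrees.
As a probe, take a=-5, b=2: eval_a runs tmp becomes 3; next acc becomes 0; next at i=-1:; next acc becomes 3; next at i=0:; next acc becomes 3; next at i=1:; next acc becomes 6; next at i=2:; next acc becomes 12; next at i=3:; next acc becomes 21; next at i=4:; next acc becomes 33; next res becomes 0; next at i=0:; next res becomes -8; next at i=1:; next res becomes -16; next at i=2:; next res becomes -24; next at i=3:; next res becomes -32; next res becomes 35; next final value -2; eval_b runs tmp becomes 3; next acc becomes 0; next at i=-1:; next acc becomes 3; next at i=0:; next acc becomes 3; next at i=1:; next acc becomes 6; next at i=2:; next acc becomes 12; next at i=3:; next acc becomes 21; next at i=4:; next acc becomes 33; next res becomes 0; next at i=0:; next res becomes -8; next at i=1:; next res becomes -16; next at i=2:; next res becomes -24; next at i=3:; next res becomes -32; next res becomes 35; next final value -2; both end at -2.
An exhaustive pass over the 27 declared inputs shows identical outputs.
verdict: equivalent


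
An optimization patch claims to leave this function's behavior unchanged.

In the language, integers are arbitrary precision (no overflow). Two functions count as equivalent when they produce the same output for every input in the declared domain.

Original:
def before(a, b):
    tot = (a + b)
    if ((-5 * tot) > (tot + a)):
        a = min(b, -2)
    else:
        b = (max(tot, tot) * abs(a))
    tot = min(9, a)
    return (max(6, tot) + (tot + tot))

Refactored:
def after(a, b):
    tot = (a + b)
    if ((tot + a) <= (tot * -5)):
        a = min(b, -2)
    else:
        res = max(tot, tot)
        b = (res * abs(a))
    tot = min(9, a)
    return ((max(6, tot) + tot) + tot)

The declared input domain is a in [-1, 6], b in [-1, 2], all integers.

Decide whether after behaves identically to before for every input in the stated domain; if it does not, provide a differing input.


The rewrite breaks on a=0, b=0, where the results are 6 and 2.
before: tot := 0 | ((-5 * tot) > (tot + a)): false | b := 0 | tot := 0 | result 6
after: tot := 0 | ((tot + a) <= (tot * -5)): true | a := -2 | tot := -2 | result 2
verdict: not equivalent; witness: a=0, b=0


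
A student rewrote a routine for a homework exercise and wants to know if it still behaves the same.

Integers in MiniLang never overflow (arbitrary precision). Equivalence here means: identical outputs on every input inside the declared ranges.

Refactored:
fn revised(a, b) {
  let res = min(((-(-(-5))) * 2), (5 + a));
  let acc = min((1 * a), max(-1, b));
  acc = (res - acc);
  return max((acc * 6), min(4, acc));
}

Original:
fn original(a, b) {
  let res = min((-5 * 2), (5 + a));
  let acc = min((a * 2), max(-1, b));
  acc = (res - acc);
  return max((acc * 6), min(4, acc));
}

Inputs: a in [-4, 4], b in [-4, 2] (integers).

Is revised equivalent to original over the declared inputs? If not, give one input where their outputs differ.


The rewrite breaks on a=-4, b=-4, where the results are -2 and -6.
original: res := -10 | acc := -8 | acc := -2 | result -2
revised: res := -10 | acc := -4 | acc := -6 | result -6
verdict: not equivalent; witness: a=-4, b=-4


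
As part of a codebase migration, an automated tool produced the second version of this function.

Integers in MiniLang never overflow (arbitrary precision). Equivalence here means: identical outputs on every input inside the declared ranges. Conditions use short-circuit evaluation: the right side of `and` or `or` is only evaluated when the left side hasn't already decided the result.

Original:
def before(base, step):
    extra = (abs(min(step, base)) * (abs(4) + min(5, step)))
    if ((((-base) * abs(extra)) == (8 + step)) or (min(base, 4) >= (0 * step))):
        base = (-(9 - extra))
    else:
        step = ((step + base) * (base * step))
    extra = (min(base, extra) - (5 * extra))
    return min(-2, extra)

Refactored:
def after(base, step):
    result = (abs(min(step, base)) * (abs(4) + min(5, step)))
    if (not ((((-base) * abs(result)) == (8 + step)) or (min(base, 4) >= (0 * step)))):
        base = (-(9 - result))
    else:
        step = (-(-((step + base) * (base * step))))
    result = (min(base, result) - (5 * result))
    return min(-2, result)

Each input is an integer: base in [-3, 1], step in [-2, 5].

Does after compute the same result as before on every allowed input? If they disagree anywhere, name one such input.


These are not equivalent — on base=-3, step=-1 the outputs split (-48 vs -45).
before: extra becomes 9; next ((((-base) * abs(extra)) == (8 + step)) or (min(base, 4) >= (0 * step))) evaluates to false; next step becomes -12; next extra becomes -48; next final value -48
after: result becomes 9; next (not ((((-base) * abs(result)) == (8 + step)) or (min(base, 4) >= (0 * step)))) evaluates to true; next base becomes 0; next result becomes -45; next final value -45
verdict: not equivalent; witness: base=-3, step=-1


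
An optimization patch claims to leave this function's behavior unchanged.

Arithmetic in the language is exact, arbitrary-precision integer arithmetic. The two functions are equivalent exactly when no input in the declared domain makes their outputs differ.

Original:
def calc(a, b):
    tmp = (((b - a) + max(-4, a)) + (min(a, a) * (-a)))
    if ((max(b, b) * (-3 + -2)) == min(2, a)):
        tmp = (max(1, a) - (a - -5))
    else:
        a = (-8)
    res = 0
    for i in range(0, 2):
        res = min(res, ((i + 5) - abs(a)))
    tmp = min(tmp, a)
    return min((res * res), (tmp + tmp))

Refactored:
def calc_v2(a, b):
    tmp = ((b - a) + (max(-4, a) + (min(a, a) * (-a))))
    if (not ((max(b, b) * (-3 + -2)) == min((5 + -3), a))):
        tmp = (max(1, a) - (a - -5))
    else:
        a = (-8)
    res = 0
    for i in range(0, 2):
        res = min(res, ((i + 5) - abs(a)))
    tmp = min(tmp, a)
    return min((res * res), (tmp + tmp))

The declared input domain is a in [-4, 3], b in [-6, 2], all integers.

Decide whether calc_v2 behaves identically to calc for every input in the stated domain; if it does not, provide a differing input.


a=-4, b=-6 yields -44 from calc but -8 from calc_v2.
verdict: not equivalent; witness: a=-4, b=-6


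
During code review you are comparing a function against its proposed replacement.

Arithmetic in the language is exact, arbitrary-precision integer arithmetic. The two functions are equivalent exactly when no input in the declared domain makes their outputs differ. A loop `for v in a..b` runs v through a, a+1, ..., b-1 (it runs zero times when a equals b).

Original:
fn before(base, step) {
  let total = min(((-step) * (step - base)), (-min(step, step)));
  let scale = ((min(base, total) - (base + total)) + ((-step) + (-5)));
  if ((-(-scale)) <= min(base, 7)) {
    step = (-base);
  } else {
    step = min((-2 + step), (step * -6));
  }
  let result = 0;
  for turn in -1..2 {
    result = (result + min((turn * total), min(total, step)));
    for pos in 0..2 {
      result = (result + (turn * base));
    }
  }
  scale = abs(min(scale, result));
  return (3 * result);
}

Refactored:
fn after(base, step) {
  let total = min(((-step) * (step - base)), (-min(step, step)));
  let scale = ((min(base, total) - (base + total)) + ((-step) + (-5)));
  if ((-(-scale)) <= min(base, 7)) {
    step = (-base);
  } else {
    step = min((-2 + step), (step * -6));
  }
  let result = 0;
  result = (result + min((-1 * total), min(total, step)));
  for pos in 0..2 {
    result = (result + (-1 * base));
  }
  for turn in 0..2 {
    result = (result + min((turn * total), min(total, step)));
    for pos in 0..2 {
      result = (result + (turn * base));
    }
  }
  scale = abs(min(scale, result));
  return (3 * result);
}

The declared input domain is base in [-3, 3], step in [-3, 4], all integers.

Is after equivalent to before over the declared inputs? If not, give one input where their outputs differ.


Side by side, the visible changes include: min/max/abs usage differs, and arithmetic usage differs, and constant usage differs, and statement counts differ, and loop structure differs.
One worked example (base=1, step=3) — before: total := -6 | scale := -9 | ((-(-scale)) <= min(base, 7)): true | step := -1 | result := 0 | iter turn=-1: | result := -6 | iter pos=0: | result := -7 | iter pos=1: | result := -8 | iter turn=0: | result := -14 | iter pos=0: | result := -14 | iter pos=1: | result := -14 | iter turn=1: | result := -20 | iter pos=0: | result := -19 | iter pos=1: | result := -18 | scale := 18 | result -54; after: total := -6 | scale := -9 | ((-(-scale)) <= min(base, 7)): true | step := -1 | result := 0 | result := -6 | iter pos=0: | result := -7 | iter pos=1: | result := -8 | iter turn=0: | result := -14 | iter pos=0: | result := -14 | iter pos=1: | result := -14 | iter turn=1: | result := -20 | iter pos=0: | result := -19 | iter pos=1: | result := -18 | scale := 18 | result -54; agreement on -54.
Checked all 56 inputs in the declared domain: the outputs agree on every one.
verdict: equivalent


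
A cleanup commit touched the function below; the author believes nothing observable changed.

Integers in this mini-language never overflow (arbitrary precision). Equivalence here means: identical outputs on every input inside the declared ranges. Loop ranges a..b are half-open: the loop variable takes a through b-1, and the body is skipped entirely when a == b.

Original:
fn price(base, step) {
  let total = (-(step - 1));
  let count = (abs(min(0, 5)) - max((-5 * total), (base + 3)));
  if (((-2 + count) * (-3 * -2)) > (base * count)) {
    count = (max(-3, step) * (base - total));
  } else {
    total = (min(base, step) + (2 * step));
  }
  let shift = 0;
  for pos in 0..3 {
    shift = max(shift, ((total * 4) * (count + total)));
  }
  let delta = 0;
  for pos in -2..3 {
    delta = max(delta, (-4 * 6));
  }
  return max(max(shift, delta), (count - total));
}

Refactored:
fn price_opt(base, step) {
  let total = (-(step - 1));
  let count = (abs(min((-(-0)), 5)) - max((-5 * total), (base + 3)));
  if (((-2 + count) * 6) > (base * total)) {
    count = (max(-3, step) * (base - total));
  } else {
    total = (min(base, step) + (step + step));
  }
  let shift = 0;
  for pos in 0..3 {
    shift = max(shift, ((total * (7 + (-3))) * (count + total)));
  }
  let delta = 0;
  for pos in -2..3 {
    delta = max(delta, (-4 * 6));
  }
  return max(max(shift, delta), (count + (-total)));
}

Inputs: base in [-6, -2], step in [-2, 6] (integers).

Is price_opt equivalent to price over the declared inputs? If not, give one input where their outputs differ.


Try base=-4, step=-2.
price: total = 3; count = 1; (((-2 + count) * (-3 * -2)) > (base * count)) -> false; total = -8; shift = 0; [pos=0]; shift = 224; [pos=1]; shift = 224; [pos=2]; shift = 224; delta = 0; [pos=-2]; delta = 0; [pos=-1]; delta = 0; [pos=0]; delta = 0; [pos=1]; delta = 0; [pos=2]; delta = 0; return 224
price_opt: total = 3; count = 1; (((-2 + count) * 6) > (base * total)) -> true; count = 14; shift = 0; [pos=0]; shift = 204; [pos=1]; shift = 204; [pos=2]; shift = 204; delta = 0; [pos=-2]; delta = 0; [pos=-1]; delta = 0; [pos=0]; delta = 0; [pos=1]; delta = 0; [pos=2]; delta = 0; return 204
224 and 204 differ, so these are not the same function on this domain.
verdict: not equivalent; witness: base=-4, step=-2


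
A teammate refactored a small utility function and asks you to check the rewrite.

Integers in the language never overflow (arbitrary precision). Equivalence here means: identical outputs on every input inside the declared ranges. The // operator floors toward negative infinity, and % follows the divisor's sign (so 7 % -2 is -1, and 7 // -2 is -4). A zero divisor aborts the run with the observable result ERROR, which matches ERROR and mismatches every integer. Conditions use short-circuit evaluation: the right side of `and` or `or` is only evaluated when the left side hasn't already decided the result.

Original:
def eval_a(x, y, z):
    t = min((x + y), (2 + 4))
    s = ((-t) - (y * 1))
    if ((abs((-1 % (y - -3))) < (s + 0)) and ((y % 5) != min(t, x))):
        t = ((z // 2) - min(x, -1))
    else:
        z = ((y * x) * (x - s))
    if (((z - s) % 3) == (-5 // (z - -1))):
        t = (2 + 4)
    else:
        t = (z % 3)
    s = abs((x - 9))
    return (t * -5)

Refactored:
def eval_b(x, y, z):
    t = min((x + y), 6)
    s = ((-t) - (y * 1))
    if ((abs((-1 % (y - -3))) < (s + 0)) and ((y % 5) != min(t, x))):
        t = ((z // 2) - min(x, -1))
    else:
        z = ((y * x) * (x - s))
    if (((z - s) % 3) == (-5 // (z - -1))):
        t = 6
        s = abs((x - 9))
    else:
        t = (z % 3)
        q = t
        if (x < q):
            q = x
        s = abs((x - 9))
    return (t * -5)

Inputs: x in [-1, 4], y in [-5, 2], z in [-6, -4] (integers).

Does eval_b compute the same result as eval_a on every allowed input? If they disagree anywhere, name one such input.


Differences: min/max/abs usage differs; also comparison usage differs; also local variable names differ; also branching structure differs; also statement counts differ; also constant usage differs; also arithmetic usage differs — yet all 144 inputs agree.
verdict: equivalent
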